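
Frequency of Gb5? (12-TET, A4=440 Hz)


Solution.
f = 440 × 2^(n/12) where n = semitones from A4
Gb5: 9 semitones from A4
f = 440 × 2^(9/12)
f = 739.99 Hz


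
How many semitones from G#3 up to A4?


Solution.
Absolute semitone position = octave×12 + chromatic position
G#3: 3×12 + 8 = 44
A4: 4×12 + 9 = 57
Difference = 57 - 44 = 13
= 13 semitones


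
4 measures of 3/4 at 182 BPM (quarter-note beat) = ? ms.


Working:
Quarter-note beat duration = 60000 / 182 ms
Beats per measure (3/4) = 3
One measure = 3 × 60000 / 182 = 180000 / 182 ms
4 measures = 4 × 180000 / 182 = 720000 / 182
= 3956.0 ms


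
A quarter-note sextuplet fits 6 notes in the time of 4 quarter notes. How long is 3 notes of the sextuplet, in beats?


Reasoning:
Sextuplet: 6 notes occupy the space of 4 quarter notes
Space = 4 × 1 = 4 beats
Each sextuplet note = 4 / 6 = 2/3 beats
3 notes = 3 × 2/3 = 2
= 2 beats


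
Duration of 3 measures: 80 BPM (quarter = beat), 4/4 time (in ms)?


Working:
Quarter-note beat duration = 60000 / 80 ms
Beats per measure (4/4) = 4
One measure = 4 × 60000 / 80 = 240000 / 80 ms
3 measures = 3 × 240000 / 80 = 720000 / 80
= 9000.0 ms


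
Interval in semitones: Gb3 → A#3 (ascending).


Solution.
Absolute semitone position = octave×12 + chromatic position
Gb3: 3×12 + 6 = 42
A#3: 3×12 + 10 = 46
Difference = 46 - 42 = 4
= 4 semitones


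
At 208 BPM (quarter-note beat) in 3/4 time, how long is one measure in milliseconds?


Let's work it out.
Quarter-note beat duration = 60000 / 208 ms
Beats per measure (3/4) = 3
One measure = 3 × 60000 / 208 = 180000 / 208 ms
= 865.4 ms


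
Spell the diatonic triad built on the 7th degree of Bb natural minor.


Solution.
Bb natural minor scale: Bb C Db Eb F Gb Ab
Diatonic triad on degree 7 stacks scale notes 7, 2, 4: Ab C Eb
Ab→C = 4 semitones; Ab→Eb = 7 semitones → major triad
= Ab C Eb (major)


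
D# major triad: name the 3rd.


Let's work it out.
Major triad = root + major 3rd (4 semitones) + perfect 5th (7 semitones)
A triad on D# stacks thirds, so the chord tones use letter names D-F-A
Root: D#
Major 3rd above D#: F##
Perfect 5th above D#: A#
The 3rd = F##


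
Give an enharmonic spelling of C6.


Working:
Enharmonic notes sound the same pitch but are spelled with different letter names
C and B# name the same pitch class
Octave numbers change at C, so C6 = B#5
= B#5


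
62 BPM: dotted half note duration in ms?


Reasoning:
One quarter-note beat = 60000 / BPM = 60000 / 62 ms
Dotted half note = 3 × quarter note
Duration = 3 × 60000 / 62 = 180000 / 62
= 2903.2 ms


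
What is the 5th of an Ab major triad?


Major triad = root + major 3rd (4 semitones) + perfect 5th (7 semitones)
A triad on Ab stacks thirds, so the chord tones use letter names A-C-E
Root: Ab
Major 3rd above Ab: C
Perfect 5th above Ab: Eb
The 5th = Eb


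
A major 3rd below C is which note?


Solution.
A 3rd spans 3 letter names, so from C we land on A
A major 3rd = 4 semitones below C
Spell A at that pitch: Ab
= Ab


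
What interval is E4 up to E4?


Letter names: E → E spans 1 letter name → a unison
Semitones: E4 → E4 = 0 half-steps
A unison of 0 semitones is a perfect unison
= perfect unison


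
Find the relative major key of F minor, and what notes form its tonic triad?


Step by step:
The relative major shares the key signature and is a minor 3rd above the minor tonic
A minor 3rd above F is Ab
→ relative major of F minor is Ab major
Tonic triad of Ab major = root + major 3rd + perfect 5th = Ab C Eb
= Ab major; triad = Ab C Eb


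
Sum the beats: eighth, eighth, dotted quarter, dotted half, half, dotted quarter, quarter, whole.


Solution.
Beat values:
  eighth = 0.5 beats
  eighth = 0.5 beats
  dotted quarter = 1.5 beats
  dotted half = 3 beats
  half = 2 beats
  dotted quarter = 1.5 beats
  quarter = 1 beat
  whole = 4 beats
Sum = 0.5 + 0.5 + 1.5 + 3 + 2 + 1.5 + 1 + 4
= 14 beats


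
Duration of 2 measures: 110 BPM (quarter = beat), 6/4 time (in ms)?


Working:
Quarter-note beat duration = 60000 / 110 ms
Beats per measure (6/4) = 6
One measure = 6 × 60000 / 110 = 360000 / 110 ms
2 measures = 2 × 360000 / 110 = 720000 / 110
= 6545.5 ms


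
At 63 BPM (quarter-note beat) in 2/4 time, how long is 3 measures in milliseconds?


Quarter-note beat duration = 60000 / 63 ms
Beats per measure (2/4) = 2
One measure = 2 × 60000 / 63 = 120000 / 63 ms
3 measures = 3 × 120000 / 63 = 360000 / 63
= 5714.3 ms


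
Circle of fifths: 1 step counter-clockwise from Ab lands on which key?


Working:
Each counter-clockwise step moves down a perfect 5th (= up a perfect 4th)
From Ab: Ab → Db
= Db


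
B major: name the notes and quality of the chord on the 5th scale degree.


Step by step:
B major scale: B C# D# E F# G# A#
Diatonic triad on degree 5 stacks scale notes 5, 7, 2: F# A# C#
F#→A# = 4 semitones; F#→C# = 7 semitones → major triad
= F# A# C# (major)


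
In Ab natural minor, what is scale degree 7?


Reasoning:
Natural minor scale pattern: W-H-W-W-H-W-W (2-1-2-2-1-2-2 semitones)
Starting from Ab:
  Ab + 2 semitones → Bb
  Bb + 1 semitone → Cb
  Cb + 2 semitones → Db
  Db + 2 semitones → Eb
  Eb + 1 semitone → Fb
  Fb + 2 semitones → Gb
  Gb + 2 semitones → Ab
Scale: Ab Bb Cb Db Eb Fb Gb
Degree 7 = Gb


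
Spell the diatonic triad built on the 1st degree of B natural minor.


Working:
B natural minor scale: B C# D E F# G A
Diatonic triad on degree 1 stacks scale notes 1, 3, 5: B D F#
B→D = 3 semitones; B→F# = 7 semitones → minor triad
= B D F# (minor)


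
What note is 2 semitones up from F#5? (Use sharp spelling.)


Step by step:
F#5: chromatic position 6 in octave 5 → absolute = 5×12 + 6 = 66
Transpose up 2: 66 + 2 = 68
68 = 5×12 + 8 → G# in octave 5
Result = G#5


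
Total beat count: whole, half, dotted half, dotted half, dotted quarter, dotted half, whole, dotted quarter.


Beat values:
  whole = 4 beats
  half = 2 beats
  dotted half = 3 beats
  dotted half = 3 beats
  dotted quarter = 1.5 beats
  dotted half = 3 beats
  whole = 4 beats
  dotted quarter = 1.5 beats
Sum = 4 + 2 + 3 + 3 + 1.5 + 3 + 4 + 1.5
= 22 beats


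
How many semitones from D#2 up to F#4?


Absolute semitone position = octave×12 + chromatic position
D#2: 2×12 + 3 = 27
F#4: 4×12 + 6 = 54
Difference = 54 - 27 = 27
= 27 semitones


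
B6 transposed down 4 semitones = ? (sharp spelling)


Working:
B6: chromatic position 11 in octave 6 → absolute = 6×12 + 11 = 83
Transpose down 4: 83 - 4 = 79
79 = 6×12 + 7 → G in octave 6
Result = G6


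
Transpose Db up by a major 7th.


Let's work it out.
major 7th: 7 letter names, 11 semitones
Letter: D + 6 → C
Pitch: Db + 11 semitones, spelled as a C → C
= C


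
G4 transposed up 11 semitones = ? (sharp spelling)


Solution.
G4: chromatic position 7 in octave 4 → absolute = 4×12 + 7 = 55
Transpose up 11: 55 + 11 = 66
66 = 5×12 + 6 → F# in octave 5
Result = F#5


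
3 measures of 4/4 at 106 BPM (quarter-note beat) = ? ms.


Let's work it out.
Quarter-note beat duration = 60000 / 106 ms
Beats per measure (4/4) = 4
One measure = 4 × 60000 / 106 = 240000 / 106 ms
3 measures = 3 × 240000 / 106 = 720000 / 106
= 6792.5 ms


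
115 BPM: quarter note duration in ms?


Solution.
One quarter-note beat = 60000 / BPM = 60000 / 115 ms
Duration = 60000 / 115
= 521.7 ms


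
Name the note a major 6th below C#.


Step by step:
A 6th spans 6 letter names, so from C we land on E
A major 6th = 9 semitones below C#
Spell E at that pitch: E
= E


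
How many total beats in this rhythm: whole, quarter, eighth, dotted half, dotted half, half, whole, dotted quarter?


Beat values:
  whole = 4 beats
  quarter = 1 beat
  eighth = 0.5 beats
  dotted half = 3 beats
  dotted half = 3 beats
  half = 2 beats
  whole = 4 beats
  dotted quarter = 1.5 beats
Sum = 4 + 1 + 0.5 + 3 + 3 + 2 + 4 + 1.5
= 19 beats


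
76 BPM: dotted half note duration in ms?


Solution.
One quarter-note beat = 60000 / BPM = 60000 / 76 ms
Dotted half note = 3 × quarter note
Duration = 3 × 60000 / 76 = 180000 / 76
= 2368.4 ms


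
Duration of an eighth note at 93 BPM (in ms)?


Solution.
One quarter-note beat = 60000 / BPM = 60000 / 93 ms
Eighth note = 1/2 × quarter note
Duration = 1/2 × 60000 / 93 = 30000 / 93
= 322.6 ms


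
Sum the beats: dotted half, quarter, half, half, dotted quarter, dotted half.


Let's work it out.
Beat values:
  dotted half = 3 beats
  quarter = 1 beat
  half = 2 beats
  half = 2 beats
  dotted quarter = 1.5 beats
  dotted half = 3 beats
Sum = 3 + 1 + 2 + 2 + 1.5 + 3
= 12.5 beats


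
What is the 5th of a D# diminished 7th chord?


Let's work it out.
Diminished 7th chord = root + minor 3rd + diminished 5th + diminished 7th
Seventh chords stack in thirds, so the letter names are D-F-A-C
Root: D#
Minor 3rd above D#: F#
Diminished 5th above D#: A
Diminished 7th above D#: C
The 5th = A


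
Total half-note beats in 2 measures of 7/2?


Step by step:
Time signature 7/2: the bottom number 2 means the half note gets one count
The top number 7 means 7 half-note beats per measure
Total = 7 × 2 measures
= 14 half-note beats


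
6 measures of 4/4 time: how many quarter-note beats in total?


Step by step:
Time signature 4/4: the bottom number 4 means the quarter note gets one count
The top number 4 means 4 quarter-note beats per measure
Total = 4 × 6 measures
= 24 quarter-note beats


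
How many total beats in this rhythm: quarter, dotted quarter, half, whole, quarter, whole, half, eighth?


Let's work it out.
Beat values:
  quarter = 1 beat
  dotted quarter = 1.5 beats
  half = 2 beats
  whole = 4 beats
  quarter = 1 beat
  whole = 4 beats
  half = 2 beats
  eighth = 0.5 beats
Sum = 1 + 1.5 + 2 + 4 + 1 + 4 + 2 + 0.5
= 16 beats


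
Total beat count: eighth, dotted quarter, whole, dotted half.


Working:
Beat values:
  eighth = 0.5 beats
  dotted quarter = 1.5 beats
  whole = 4 beats
  dotted half = 3 beats
Sum = 0.5 + 1.5 + 4 + 3
= 9 beats


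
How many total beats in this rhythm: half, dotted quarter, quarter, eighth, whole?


Step by step:
Beat values:
  half = 2 beats
  dotted quarter = 1.5 beats
  quarter = 1 beat
  eighth = 0.5 beats
  whole = 4 beats
Sum = 2 + 1.5 + 1 + 0.5 + 4
= 9 beats


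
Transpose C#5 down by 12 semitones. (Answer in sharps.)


C#5: chromatic position 1 in octave 5 → absolute = 5×12 + 1 = 61
Transpose down 12: 61 - 12 = 49
49 = 4×12 + 1 → C# in octave 4
Result = C#4


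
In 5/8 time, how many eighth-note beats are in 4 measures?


Let's work it out.
Time signature 5/8: the bottom number 8 means the eighth note gets one count
The top number 5 means 5 eighth-note beats per measure
Total = 5 × 4 measures
= 20 eighth-note beats


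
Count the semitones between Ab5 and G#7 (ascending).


Step by step:
Absolute semitone position = octave×12 + chromatic position
Ab5: 5×12 + 8 = 68
G#7: 7×12 + 8 = 92
Difference = 92 - 68 = 24
= 24 semitones


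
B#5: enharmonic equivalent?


Working:
Enharmonic notes sound the same pitch but are spelled with different letter names
B# and C name the same pitch class
Octave numbers change at C, so B#5 = C6
= C6


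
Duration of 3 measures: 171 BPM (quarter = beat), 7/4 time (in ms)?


Working:
Quarter-note beat duration = 60000 / 171 ms
Beats per measure (7/4) = 7
One measure = 7 × 60000 / 171 = 420000 / 171 ms
3 measures = 3 × 420000 / 171 = 1260000 / 171
= 7368.4 ms


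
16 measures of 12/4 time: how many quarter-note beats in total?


Time signature 12/4: the bottom number 4 means the quarter note gets one count
The top number 12 means 12 quarter-note beats per measure
Total = 12 × 16 measures
= 192 quarter-note beats


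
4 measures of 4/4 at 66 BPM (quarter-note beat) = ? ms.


Working:
Quarter-note beat duration = 60000 / 66 ms
Beats per measure (4/4) = 4
One measure = 4 × 60000 / 66 = 240000 / 66 ms
4 measures = 4 × 240000 / 66 = 960000 / 66
= 14545.5 ms


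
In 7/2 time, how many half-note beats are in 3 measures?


Working:
Time signature 7/2: the bottom number 2 means the half note gets one count
The top number 7 means 7 half-note beats per measure
Total = 7 × 3 measures
= 21 half-note beats


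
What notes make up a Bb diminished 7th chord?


Solution.
Diminished 7th chord = root + minor 3rd + diminished 5th + diminished 7th
Seventh chords stack in thirds, so the letter names are B-D-F-A
Root: Bb
Minor 3rd above Bb: Db
Diminished 5th above Bb: Fb
Diminished 7th above Bb: Abb
Chord = Bb Db Fb Abb


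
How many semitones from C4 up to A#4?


Reasoning:
Absolute semitone position = octave×12 + chromatic position
C4: 4×12 + 0 = 48
A#4: 4×12 + 10 = 58
Difference = 58 - 48 = 10
= 10 semitones


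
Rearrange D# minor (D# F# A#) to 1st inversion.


Working:
Root position: D# F# A#
1st inversion: move root up an octave
Bass note: F#
Notes (bottom to top) = F# A# D#


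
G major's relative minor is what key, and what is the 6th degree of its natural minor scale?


Solution.
The relative minor shares the major's key signature and starts on its 6th degree
6th degree = a major 6th above the tonic; a major 6th above G is E
→ relative minor of G major is E minor
E natural minor scale: E F# G A B C D
= E minor; 6th degree = C


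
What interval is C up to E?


Let's work it out.
Letter names: C → E spans 3 letter names → a 3rd
Semitones: C → E = 4 half-steps
A 3rd of 4 semitones is a major 3rd
= major 3rd


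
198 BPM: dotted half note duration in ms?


Solution.
One quarter-note beat = 60000 / BPM = 60000 / 198 ms
Dotted half note = 3 × quarter note
Duration = 3 × 60000 / 198 = 180000 / 198
= 909.1 ms


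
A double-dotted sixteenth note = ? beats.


Step by step:
Base sixteenth note = 1/4 beats
Dot 1 adds half the previous value: +1/8
Dot 2 adds half the previous value: +1/16
One double-dotted sixteenth = 1/4 + 1/8 + 1/16 = 7/16
= 7/16 beats


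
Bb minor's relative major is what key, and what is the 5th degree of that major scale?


Working:
The relative major shares the key signature and is a minor 3rd above the minor tonic
A minor 3rd above Bb is Db
→ relative major of Bb minor is Db major
Db major scale: Db Eb F Gb Ab Bb C
= Db major; 5th degree = Ab


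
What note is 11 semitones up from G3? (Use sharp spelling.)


Solution.
G3: chromatic position 7 in octave 3 → absolute = 3×12 + 7 = 43
Transpose up 11: 43 + 11 = 54
54 = 4×12 + 6 → F# in octave 4
Result = F#4


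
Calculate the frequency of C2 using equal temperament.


f = 440 × 2^(n/12) where n = semitones from A4
C2: -33 semitones from A4
f = 440 × 2^(-33/12)
f = 65.41 Hz


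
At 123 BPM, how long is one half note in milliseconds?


Let's work it out.
One quarter-note beat = 60000 / BPM = 60000 / 123 ms
Half note = 2 × quarter note
Duration = 2 × 60000 / 123 = 120000 / 123
= 975.6 ms


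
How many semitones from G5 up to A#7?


Reasoning:
Absolute semitone position = octave×12 + chromatic position
G5: 5×12 + 7 = 67
A#7: 7×12 + 10 = 94
Difference = 94 - 67 = 27
= 27 semitones


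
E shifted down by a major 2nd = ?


major 2nd: 2 letter names, 2 semitones
Letter: E - 1 → D
Pitch: E - 2 semitones, spelled as a D → D
= D


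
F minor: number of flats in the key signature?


Working:
Flat minor keys: A(0), D(1), G(2), C(3), F(4), Bb(5), Eb(6), Ab(7)
F minor has 4 flats
Order of flats: Bb Eb Ab Db Gb Cb Fb → first 4: Bb, Eb, Ab, Db
= 4 flats


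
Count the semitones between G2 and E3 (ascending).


Working:
Absolute semitone position = octave×12 + chromatic position
G2: 2×12 + 7 = 31
E3: 3×12 + 4 = 40
Difference = 40 - 31 = 9
= 9 semitones


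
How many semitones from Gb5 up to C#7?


Working:
Absolute semitone position = octave×12 + chromatic position
Gb5: 5×12 + 6 = 66
C#7: 7×12 + 1 = 85
Difference = 85 - 66 = 19
= 19 semitones


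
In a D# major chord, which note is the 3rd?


Reasoning:
Major triad = root + major 3rd (4 semitones) + perfect 5th (7 semitones)
A triad on D# stacks thirds, so the chord tones use letter names D-F-A
Root: D#
Major 3rd above D#: F##
Perfect 5th above D#: A#
The 3rd = F##


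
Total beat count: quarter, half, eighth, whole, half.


Step by step:
Beat values:
  quarter = 1 beat
  half = 2 beats
  eighth = 0.5 beats
  whole = 4 beats
  half = 2 beats
Sum = 1 + 2 + 0.5 + 4 + 2
= 9.5 beats


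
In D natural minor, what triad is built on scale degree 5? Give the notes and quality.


Solution.
D natural minor scale: D E F G A Bb C
Diatonic triad on degree 5 stacks scale notes 5, 7, 2: A C E
A→C = 3 semitones; A→E = 7 semitones → minor triad
= A C E (minor)


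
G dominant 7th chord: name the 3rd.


Reasoning:
Dominant 7th chord = root + major 3rd + perfect 5th + minor 7th
Seventh chords stack in thirds, so the letter names are G-B-D-F
Root: G
Major 3rd above G: B
Perfect 5th above G: D
Minor 7th above G: F
The 3rd = B


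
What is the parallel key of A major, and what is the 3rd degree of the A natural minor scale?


Reasoning:
Parallel keys share the same tonic but differ in mode
A major → parallel is A minor
A natural minor scale: A B C D E F G
= A minor; 3rd degree = C


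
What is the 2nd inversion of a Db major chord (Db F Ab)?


Let's work it out.
Root position: Db F Ab
2nd inversion: move root and 3rd up an octave
Bass note: Ab
Notes (bottom to top) = Ab Db F


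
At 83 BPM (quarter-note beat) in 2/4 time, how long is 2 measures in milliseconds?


Quarter-note beat duration = 60000 / 83 ms
Beats per measure (2/4) = 2
One measure = 2 × 60000 / 83 = 120000 / 83 ms
2 measures = 2 × 120000 / 83 = 240000 / 83
= 2891.6 ms


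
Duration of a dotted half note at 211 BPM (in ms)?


One quarter-note beat = 60000 / BPM = 60000 / 211 ms
Dotted half note = 3 × quarter note
Duration = 3 × 60000 / 211 = 180000 / 211
= 853.1 ms


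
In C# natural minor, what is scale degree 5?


Step by step:
Natural minor scale pattern: W-H-W-W-H-W-W (2-1-2-2-1-2-2 semitones)
Starting from C#:
  C# + 2 semitones → D#
  D# + 1 semitone → E
  E + 2 semitones → F#
  F# + 2 semitones → G#
  G# + 1 semitone → A
  A + 2 semitones → B
  B + 2 semitones → C#
Scale: C# D# E F# G# A B
Degree 5 = G#


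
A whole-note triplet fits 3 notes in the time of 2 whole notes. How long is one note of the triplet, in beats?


Triplet: 3 notes occupy the space of 2 whole notes
Space = 2 × 4 = 8 beats
Each triplet note = 8 / 3 = 8/3 beats
= 8/3 beats


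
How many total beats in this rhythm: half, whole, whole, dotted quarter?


Let's work it out.
Beat values:
  half = 2 beats
  whole = 4 beats
  whole = 4 beats
  dotted quarter = 1.5 beats
Sum = 2 + 4 + 4 + 1.5
= 11.5 beats


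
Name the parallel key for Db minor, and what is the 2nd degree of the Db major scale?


Working:
Parallel keys share the same tonic but differ in mode
Db minor → parallel is Db major
Db major scale: Db Eb F Gb Ab Bb C
= Db major; 2nd degree = Eb


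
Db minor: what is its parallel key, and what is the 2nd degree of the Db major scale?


Parallel keys share the same tonic but differ in mode
Db minor → parallel is Db major
Db major scale: Db Eb F Gb Ab Bb C
= Db major; 2nd degree = Eb


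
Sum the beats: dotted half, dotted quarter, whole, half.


Solution.
Beat values:
  dotted half = 3 beats
  dotted quarter = 1.5 beats
  whole = 4 beats
  half = 2 beats
Sum = 3 + 1.5 + 4 + 2
= 10.5 beats


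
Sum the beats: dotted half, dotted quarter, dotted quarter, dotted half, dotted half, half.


Step by step:
Beat values:
  dotted half = 3 beats
  dotted quarter = 1.5 beats
  dotted quarter = 1.5 beats
  dotted half = 3 beats
  dotted half = 3 beats
  half = 2 beats
Sum = 3 + 1.5 + 1.5 + 3 + 3 + 2
= 14 beats


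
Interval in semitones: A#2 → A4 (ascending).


Absolute semitone position = octave×12 + chromatic position
A#2: 2×12 + 10 = 34
A4: 4×12 + 9 = 57
Difference = 57 - 34 = 23
= 23 semitones


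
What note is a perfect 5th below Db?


A 5th spans 5 letter names, so from D we land on G
A perfect 5th = 7 semitones below Db
Spell G at that pitch: Gb
= Gb


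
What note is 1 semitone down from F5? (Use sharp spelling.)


Working:
F5: chromatic position 5 in octave 5 → absolute = 5×12 + 5 = 65
Transpose down 1: 65 - 1 = 64
64 = 5×12 + 4 → E in octave 5
Result = E5


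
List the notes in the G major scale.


Solution.
Major scale pattern: W-W-H-W-W-W-H (2-2-1-2-2-2-1 semitones)
Starting from G:
  G + 2 semitones → A
  A + 2 semitones → B
  B + 1 semitone → C
  C + 2 semitones → D
  D + 2 semitones → E
  E + 2 semitones → F#
  F# + 1 semitone → G
Scale = G A B C D E F#


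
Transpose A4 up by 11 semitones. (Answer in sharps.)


Let's work it out.
A4: chromatic position 9 in octave 4 → absolute = 4×12 + 9 = 57
Transpose up 11: 57 + 11 = 68
68 = 5×12 + 8 → G# in octave 5
Result = G#5


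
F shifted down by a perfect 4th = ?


Reasoning:
perfect 4th: 4 letter names, 5 semitones
Letter: F - 3 → C
Pitch: F - 5 semitones, spelled as a C → C
= C


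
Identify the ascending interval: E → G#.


Reasoning:
Letter names: E → G spans 3 letter names → a 3rd
Semitones: E → G# = 4 half-steps
A 3rd of 4 semitones is a major 3rd
= major 3rd


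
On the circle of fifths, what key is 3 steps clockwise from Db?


Each clockwise step on the circle of fifths moves up a perfect 5th
From Db: Db → Ab → Eb → Bb
= Bb


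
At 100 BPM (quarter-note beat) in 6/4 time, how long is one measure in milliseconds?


Let's work it out.
Quarter-note beat duration = 60000 / 100 ms
Beats per measure (6/4) = 6
One measure = 6 × 60000 / 100 = 360000 / 100 ms
= 3600.0 ms


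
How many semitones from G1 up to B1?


Working:
Absolute semitone position = octave×12 + chromatic position
G1: 1×12 + 7 = 19
B1: 1×12 + 11 = 23
Difference = 23 - 19 = 4
= 4 semitones


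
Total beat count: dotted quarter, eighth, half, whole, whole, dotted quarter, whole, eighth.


Let's work it out.
Beat values:
  dotted quarter = 1.5 beats
  eighth = 0.5 beats
  half = 2 beats
  whole = 4 beats
  whole = 4 beats
  dotted quarter = 1.5 beats
  whole = 4 beats
  eighth = 0.5 beats
Sum = 1.5 + 0.5 + 2 + 4 + 4 + 1.5 + 4 + 0.5
= 18 beats


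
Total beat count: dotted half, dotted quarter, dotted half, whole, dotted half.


Let's work it out.
Beat values:
  dotted half = 3 beats
  dotted quarter = 1.5 beats
  dotted half = 3 beats
  whole = 4 beats
  dotted half = 3 beats
Sum = 3 + 1.5 + 3 + 4 + 3
= 14.5 beats


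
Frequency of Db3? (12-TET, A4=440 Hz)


Reasoning:
f = 440 × 2^(n/12) where n = semitones from A4
Db3: -20 semitones from A4
f = 440 × 2^(-20/12)
f = 138.59 Hz


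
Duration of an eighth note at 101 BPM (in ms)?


Reasoning:
One quarter-note beat = 60000 / BPM = 60000 / 101 ms
Eighth note = 1/2 × quarter note
Duration = 1/2 × 60000 / 101 = 30000 / 101
= 297.0 ms


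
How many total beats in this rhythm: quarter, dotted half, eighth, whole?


Step by step:
Beat values:
  quarter = 1 beat
  dotted half = 3 beats
  eighth = 0.5 beats
  whole = 4 beats
Sum = 1 + 3 + 0.5 + 4
= 8.5 beats


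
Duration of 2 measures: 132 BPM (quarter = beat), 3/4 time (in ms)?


Let's work it out.
Quarter-note beat duration = 60000 / 132 ms
Beats per measure (3/4) = 3
One measure = 3 × 60000 / 132 = 180000 / 132 ms
2 measures = 2 × 180000 / 132 = 360000 / 132
= 2727.3 ms


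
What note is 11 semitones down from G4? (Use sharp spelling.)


Step by step:
G4: chromatic position 7 in octave 4 → absolute = 4×12 + 7 = 55
Transpose down 11: 55 - 11 = 44
44 = 3×12 + 8 → G# in octave 3
Result = G#3


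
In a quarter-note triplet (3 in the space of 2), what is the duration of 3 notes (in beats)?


Solution.
Triplet: 3 notes occupy the space of 2 quarter notes
Space = 2 × 1 = 2 beats
Each triplet note = 2 / 3 = 2/3 beats
3 notes = 3 × 2/3 = 2
= 2 beats


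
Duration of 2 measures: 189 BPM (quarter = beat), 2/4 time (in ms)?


Quarter-note beat duration = 60000 / 189 ms
Beats per measure (2/4) = 2
One measure = 2 × 60000 / 189 = 120000 / 189 ms
2 measures = 2 × 120000 / 189 = 240000 / 189
= 1269.8 ms


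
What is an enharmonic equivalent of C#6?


Enharmonic notes sound the same pitch but are spelled with different letter names
C# and Db name the same pitch class
= Db6


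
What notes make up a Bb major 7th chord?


Major 7th chord = root + major 3rd + perfect 5th + major 7th
Seventh chords stack in thirds, so the letter names are B-D-F-A
Root: Bb
Major 3rd above Bb: D
Perfect 5th above Bb: F
Major 7th above Bb: A
Chord = Bb D F A


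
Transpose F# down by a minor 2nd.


Step by step:
minor 2nd: 2 letter names, 1 semitones
Letter: F - 1 → E
Pitch: F# - 1 semitones, spelled as an E → E#
= E#


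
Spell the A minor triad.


Reasoning:
Minor triad = root + minor 3rd (3 semitones) + perfect 5th (7 semitones)
A triad on A stacks thirds, so the chord tones use letter names A-C-E
Root: A
Minor 3rd above A: C
Perfect 5th above A: E
Chord = A C E


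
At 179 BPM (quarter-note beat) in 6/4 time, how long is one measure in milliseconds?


Step by step:
Quarter-note beat duration = 60000 / 179 ms
Beats per measure (6/4) = 6
One measure = 6 × 60000 / 179 = 360000 / 179 ms
= 2011.2 ms


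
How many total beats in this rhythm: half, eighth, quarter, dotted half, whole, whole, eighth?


Let's work it out.
Beat values:
  half = 2 beats
  eighth = 0.5 beats
  quarter = 1 beat
  dotted half = 3 beats
  whole = 4 beats
  whole = 4 beats
  eighth = 0.5 beats
Sum = 2 + 0.5 + 1 + 3 + 4 + 4 + 0.5
= 15 beats


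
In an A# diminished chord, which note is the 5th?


Solution.
Diminished triad = root + minor 3rd (3 semitones) + diminished 5th (6 semitones)
A triad on A# stacks thirds, so the chord tones use letter names A-C-E
Root: A#
Minor 3rd above A#: C#
Diminished 5th above A#: E
The 5th = E


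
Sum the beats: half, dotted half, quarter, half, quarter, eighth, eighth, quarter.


Beat values:
  half = 2 beats
  dotted half = 3 beats
  quarter = 1 beat
  half = 2 beats
  quarter = 1 beat
  eighth = 0.5 beats
  eighth = 0.5 beats
  quarter = 1 beat
Sum = 2 + 3 + 1 + 2 + 1 + 0.5 + 0.5 + 1
= 11 beats


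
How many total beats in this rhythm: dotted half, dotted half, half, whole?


Beat values:
  dotted half = 3 beats
  dotted half = 3 beats
  half = 2 beats
  whole = 4 beats
Sum = 3 + 3 + 2 + 4
= 12 beats


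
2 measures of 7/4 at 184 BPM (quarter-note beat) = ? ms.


Step by step:
Quarter-note beat duration = 60000 / 184 ms
Beats per measure (7/4) = 7
One measure = 7 × 60000 / 184 = 420000 / 184 ms
2 measures = 2 × 420000 / 184 = 840000 / 184
= 4565.2 ms


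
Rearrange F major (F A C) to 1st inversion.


Working:
Root position: F A C
1st inversion: move root up an octave
Bass note: A
Notes (bottom to top) = A C F


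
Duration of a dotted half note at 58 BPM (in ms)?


Solution.
One quarter-note beat = 60000 / BPM = 60000 / 58 ms
Dotted half note = 3 × quarter note
Duration = 3 × 60000 / 58 = 180000 / 58
= 3103.4 ms


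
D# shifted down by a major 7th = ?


Step by step:
major 7th: 7 letter names, 11 semitones
Letter: D - 6 → E
Pitch: D# - 11 semitones, spelled as an E → E
= E


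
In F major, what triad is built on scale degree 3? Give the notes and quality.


Step by step:
F major scale: F G A Bb C D E
Diatonic triad on degree 3 stacks scale notes 3, 5, 7: A C E
A→C = 3 semitones; A→E = 7 semitones → minor triad
= A C E (minor)


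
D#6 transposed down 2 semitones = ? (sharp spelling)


D#6: chromatic position 3 in octave 6 → absolute = 6×12 + 3 = 75
Transpose down 2: 75 - 2 = 73
73 = 6×12 + 1 → C# in octave 6
Result = C#6


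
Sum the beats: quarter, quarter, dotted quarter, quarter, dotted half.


Beat values:
  quarter = 1 beat
  quarter = 1 beat
  dotted quarter = 1.5 beats
  quarter = 1 beat
  dotted half = 3 beats
Sum = 1 + 1 + 1.5 + 1 + 3
= 7.5 beats


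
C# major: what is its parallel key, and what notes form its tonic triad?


Parallel keys share the same tonic but differ in mode
C# major → parallel is C# minor
Tonic triad of C# minor = C# E G#
= C# minor; triad = C# E G#


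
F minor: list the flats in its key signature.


Reasoning:
Flat minor keys: A(0), D(1), G(2), C(3), F(4), Bb(5), Eb(6), Ab(7)
F minor has 4 flats
Order of flats: Bb Eb Ab Db Gb Cb Fb → first 4: Bb, Eb, Ab, Db
= Bb, Eb, Ab, Db


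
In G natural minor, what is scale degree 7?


Step by step:
Natural minor scale pattern: W-H-W-W-H-W-W (2-1-2-2-1-2-2 semitones)
Starting from G:
  G + 2 semitones → A
  A + 1 semitone → Bb
  Bb + 2 semitones → C
  C + 2 semitones → D
  D + 1 semitone → Eb
  Eb + 2 semitones → F
  F + 2 semitones → G
Scale: G A Bb C D Eb F
Degree 7 = F


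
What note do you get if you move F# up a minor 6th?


Step by step:
minor 6th: 6 letter names, 8 semitones
Letter: F + 5 → D
Pitch: F# + 8 semitones, spelled as a D → D
= D


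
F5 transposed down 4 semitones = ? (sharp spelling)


F5: chromatic position 5 in octave 5 → absolute = 5×12 + 5 = 65
Transpose down 4: 65 - 4 = 61
61 = 5×12 + 1 → C# in octave 5
Result = C#5


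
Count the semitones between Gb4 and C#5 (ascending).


Absolute semitone position = octave×12 + chromatic position
Gb4: 4×12 + 6 = 54
C#5: 5×12 + 1 = 61
Difference = 61 - 54 = 7
= 7 semitones


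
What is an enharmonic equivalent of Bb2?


Working:
Enharmonic notes sound the same pitch but are spelled with different letter names
Bb and A# name the same pitch class
= A#2


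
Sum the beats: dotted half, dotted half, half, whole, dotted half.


Beat values:
  dotted half = 3 beats
  dotted half = 3 beats
  half = 2 beats
  whole = 4 beats
  dotted half = 3 beats
Sum = 3 + 3 + 2 + 4 + 3
= 15 beats


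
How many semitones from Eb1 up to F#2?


Let's work it out.
Absolute semitone position = octave×12 + chromatic position
Eb1: 1×12 + 3 = 15
F#2: 2×12 + 6 = 30
Difference = 30 - 15 = 15
= 15 semitones


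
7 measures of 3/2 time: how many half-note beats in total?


Step by step:
Time signature 3/2: the bottom number 2 means the half note gets one count
The top number 3 means 3 half-note beats per measure
Total = 3 × 7 measures
= 21 half-note beats


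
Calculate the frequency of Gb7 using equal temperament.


Solution.
f = 440 × 2^(n/12) where n = semitones from A4
Gb7: 33 semitones from A4
f = 440 × 2^(33/12)
f = 2959.96 Hz


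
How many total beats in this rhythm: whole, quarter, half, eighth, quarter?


Beat values:
  whole = 4 beats
  quarter = 1 beat
  half = 2 beats
  eighth = 0.5 beats
  quarter = 1 beat
Sum = 4 + 1 + 2 + 0.5 + 1
= 8.5 beats


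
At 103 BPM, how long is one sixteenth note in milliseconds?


Solution.
One quarter-note beat = 60000 / BPM = 60000 / 103 ms
Sixteenth note = 1/4 × quarter note
Duration = 1/4 × 60000 / 103 = 15000 / 103
= 145.6 ms


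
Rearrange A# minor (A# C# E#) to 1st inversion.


Root position: A# C# E#
1st inversion: move root up an octave
Bass note: C#
Notes (bottom to top) = C# E# A#


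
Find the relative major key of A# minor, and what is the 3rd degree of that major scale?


Step by step:
The relative major shares the key signature and is a minor 3rd above the minor tonic
A minor 3rd above A# is C#
→ relative major of A# minor is C# major
C# major scale: C# D# E# F# G# A# B#
= C# major; 3rd degree = E#


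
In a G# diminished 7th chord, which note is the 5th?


Step by step:
Diminished 7th chord = root + minor 3rd + diminished 5th + diminished 7th
Seventh chords stack in thirds, so the letter names are G-B-D-F
Root: G#
Minor 3rd above G#: B
Diminished 5th above G#: D
Diminished 7th above G#: F
The 5th = D


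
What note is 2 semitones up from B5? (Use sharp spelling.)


B5: chromatic position 11 in octave 5 → absolute = 5×12 + 11 = 71
Transpose up 2: 71 + 2 = 73
73 = 6×12 + 1 → C# in octave 6
Result = C#6


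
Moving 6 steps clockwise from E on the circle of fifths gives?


Reasoning:
Each clockwise step on the circle of fifths moves up a perfect 5th
From E: E → B → F#/Gb → Db → Ab → Eb → Bb
= Bb


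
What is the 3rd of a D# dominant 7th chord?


Dominant 7th chord = root + major 3rd + perfect 5th + minor 7th
Seventh chords stack in thirds, so the letter names are D-F-A-C
Root: D#
Major 3rd above D#: F##
Perfect 5th above D#: A#
Minor 7th above D#: C#
The 3rd = F##


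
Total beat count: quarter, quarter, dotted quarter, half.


Reasoning:
Beat values:
  quarter = 1 beat
  quarter = 1 beat
  dotted quarter = 1.5 beats
  half = 2 beats
Sum = 1 + 1 + 1.5 + 2
= 5.5 beats


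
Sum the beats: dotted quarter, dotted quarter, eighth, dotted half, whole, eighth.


Reasoning:
Beat values:
  dotted quarter = 1.5 beats
  dotted quarter = 1.5 beats
  eighth = 0.5 beats
  dotted half = 3 beats
  whole = 4 beats
  eighth = 0.5 beats
Sum = 1.5 + 1.5 + 0.5 + 3 + 4 + 0.5
= 11 beats


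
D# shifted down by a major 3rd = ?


major 3rd: 3 letter names, 4 semitones
Letter: D - 2 → B
Pitch: D# - 4 semitones, spelled as a B → B
= B


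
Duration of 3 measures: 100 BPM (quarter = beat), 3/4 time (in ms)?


Quarter-note beat duration = 60000 / 100 ms
Beats per measure (3/4) = 3
One measure = 3 × 60000 / 100 = 180000 / 100 ms
3 measures = 3 × 180000 / 100 = 540000 / 100
= 5400.0 ms


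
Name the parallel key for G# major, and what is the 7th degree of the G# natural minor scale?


Reasoning:
Parallel keys share the same tonic but differ in mode
G# major → parallel is G# minor
G# natural minor scale: G# A# B C# D# E F#
= G# minor; 7th degree = F#


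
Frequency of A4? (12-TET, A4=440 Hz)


Working:
f = 440 × 2^(n/12) where n = semitones from A4
A4: 0 semitones from A4
f = 440 × 2^(0/12)
f = 440.00 Hz


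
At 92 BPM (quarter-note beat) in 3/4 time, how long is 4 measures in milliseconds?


Step by step:
Quarter-note beat duration = 60000 / 92 ms
Beats per measure (3/4) = 3
One measure = 3 × 60000 / 92 = 180000 / 92 ms
4 measures = 4 × 180000 / 92 = 720000 / 92
= 7826.1 ms


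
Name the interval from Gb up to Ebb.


Letter names: G → E spans 6 letter names → a 6th
Semitones: Gb → Ebb = 8 half-steps
A 6th of 8 semitones is a minor 6th
= minor 6th


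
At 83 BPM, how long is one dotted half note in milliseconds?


Reasoning:
One quarter-note beat = 60000 / BPM = 60000 / 83 ms
Dotted half note = 3 × quarter note
Duration = 3 × 60000 / 83 = 180000 / 83
= 2168.7 ms


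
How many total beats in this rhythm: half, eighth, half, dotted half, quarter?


Working:
Beat values:
  half = 2 beats
  eighth = 0.5 beats
  half = 2 beats
  dotted half = 3 beats
  quarter = 1 beat
Sum = 2 + 0.5 + 2 + 3 + 1
= 8.5 beats


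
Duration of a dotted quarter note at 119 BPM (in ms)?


Solution.
One quarter-note beat = 60000 / BPM = 60000 / 119 ms
Dotted quarter note = 3/2 × quarter note
Duration = 3/2 × 60000 / 119 = 90000 / 119
= 756.3 ms


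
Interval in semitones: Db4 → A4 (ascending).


Let's work it out.
Absolute semitone position = octave×12 + chromatic position
Db4: 4×12 + 1 = 49
A4: 4×12 + 9 = 57
Difference = 57 - 49 = 8
= 8 semitones


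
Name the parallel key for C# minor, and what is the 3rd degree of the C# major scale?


Step by step:
Parallel keys share the same tonic but differ in mode
C# minor → parallel is C# major
C# major scale: C# D# E# F# G# A# B#
= C# major; 3rd degree = E#


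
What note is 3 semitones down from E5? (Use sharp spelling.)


Reasoning:
E5: chromatic position 4 in octave 5 → absolute = 5×12 + 4 = 64
Transpose down 3: 64 - 3 = 61
61 = 5×12 + 1 → C# in octave 5
Result = C#5


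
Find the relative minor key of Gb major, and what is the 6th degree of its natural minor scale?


Reasoning:
The relative minor shares the major's key signature and starts on its 6th degree
6th degree = a major 6th above the tonic; a major 6th above Gb is Eb
→ relative minor of Gb major is Eb minor
Eb natural minor scale: Eb F Gb Ab Bb Cb Db
= Eb minor; 6th degree = Cb


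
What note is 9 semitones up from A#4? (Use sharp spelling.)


Working:
A#4: chromatic position 10 in octave 4 → absolute = 4×12 + 10 = 58
Transpose up 9: 58 + 9 = 67
67 = 5×12 + 7 → G in octave 5
Result = G5


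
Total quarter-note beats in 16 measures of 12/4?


Solution.
Time signature 12/4: the bottom number 4 means the quarter note gets one count
The top number 12 means 12 quarter-note beats per measure
Total = 12 × 16 measures
= 192 quarter-note beats


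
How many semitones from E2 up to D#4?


Absolute semitone position = octave×12 + chromatic position
E2: 2×12 + 4 = 28
D#4: 4×12 + 3 = 51
Difference = 51 - 28 = 23
= 23 semitones


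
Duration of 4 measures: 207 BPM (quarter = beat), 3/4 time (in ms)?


Let's work it out.
Quarter-note beat duration = 60000 / 207 ms
Beats per measure (3/4) = 3
One measure = 3 × 60000 / 207 = 180000 / 207 ms
4 measures = 4 × 180000 / 207 = 720000 / 207
= 3478.3 ms


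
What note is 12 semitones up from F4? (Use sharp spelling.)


Solution.
F4: chromatic position 5 in octave 4 → absolute = 4×12 + 5 = 53
Transpose up 12: 53 + 12 = 65
65 = 5×12 + 5 → F in octave 5
Result = F5


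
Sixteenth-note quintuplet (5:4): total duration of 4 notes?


Step by step:
Quintuplet: 5 notes occupy the space of 4 sixteenth notes
Space = 4 × 1/4 = 1 beat
Each quintuplet note = 1 / 5 = 1/5 beats
4 notes = 4 × 1/5 = 4/5
= 4/5 beats


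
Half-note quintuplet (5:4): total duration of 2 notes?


Step by step:
Quintuplet: 5 notes occupy the space of 4 half notes
Space = 4 × 2 = 8 beats
Each quintuplet note = 8 / 5 = 8/5 beats
2 notes = 2 × 8/5 = 16/5
= 16/5 beats


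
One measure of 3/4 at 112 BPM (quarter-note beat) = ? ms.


Step by step:
Quarter-note beat duration = 60000 / 112 ms
Beats per measure (3/4) = 3
One measure = 3 × 60000 / 112 = 180000 / 112 ms
= 1607.1 ms


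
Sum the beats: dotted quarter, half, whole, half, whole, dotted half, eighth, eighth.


Let's work it out.
Beat values:
  dotted quarter = 1.5 beats
  half = 2 beats
  whole = 4 beats
  half = 2 beats
  whole = 4 beats
  dotted half = 3 beats
  eighth = 0.5 beats
  eighth = 0.5 beats
Sum = 1.5 + 2 + 4 + 2 + 4 + 3 + 0.5 + 0.5
= 17.5 beats


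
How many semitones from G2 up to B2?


Absolute semitone position = octave×12 + chromatic position
G2: 2×12 + 7 = 31
B2: 2×12 + 11 = 35
Difference = 35 - 31 = 4
= 4 semitones


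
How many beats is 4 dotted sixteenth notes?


Reasoning:
Base sixteenth note = 1/4 beats
Dot 1 adds half the previous value: +1/8
One dotted sixteenth = 1/4 + 1/8 = 3/8
4 of them = 4 × 3/8 = 3/2
= 3/2 beats


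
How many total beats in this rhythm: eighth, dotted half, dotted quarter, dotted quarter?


Working:
Beat values:
  eighth = 0.5 beats
  dotted half = 3 beats
  dotted quarter = 1.5 beats
  dotted quarter = 1.5 beats
Sum = 0.5 + 3 + 1.5 + 1.5
= 6.5 beats


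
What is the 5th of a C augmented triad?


Let's work it out.
Augmented triad = root + major 3rd (4 semitones) + augmented 5th (8 semitones)
A triad on C stacks thirds, so the chord tones use letter names C-E-G
Root: C
Major 3rd above C: E
Augmented 5th above C: G#
The 5th = G#


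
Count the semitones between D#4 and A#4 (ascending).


Solution.
Absolute semitone position = octave×12 + chromatic position
D#4: 4×12 + 3 = 51
A#4: 4×12 + 10 = 58
Difference = 58 - 51 = 7
= 7 semitones


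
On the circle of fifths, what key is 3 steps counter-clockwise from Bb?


Let's work it out.
Each counter-clockwise step moves down a perfect 5th (= up a perfect 4th)
From Bb: Bb → Eb → Ab → Db
= Db
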